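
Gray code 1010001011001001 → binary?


Gray code: 1010001011001001
MSB stays the same: 1
Each subsequent bit = prev_binary XOR current_gray:
  B[1] = 1 XOR 0 = 1
  B[2] = 1 XOR 1 = 0
  B[3] = 0 XOR 0 = 0
  B[4] = 0 XOR 0 = 0
  B[5] = 0 XOR 0 = 0
  B[6] = 0 XOR 1 = 1
  B[7] = 1 XOR 0 = 1
  B[8] = 1 XOR 1 = 0
  B[9] = 0 XOR 1 = 1
  B[10] = 1 XOR 0 = 1
  B[11] = 1 XOR 0 = 1
  B[12] = 1 XOR 1 = 0
  B[13] = 0 XOR 0 = 0
  B[14] = 0 XOR 0 = 0
  B[15] = 0 XOR 1 = 1
= 1100001101110001 (50033 decimal)


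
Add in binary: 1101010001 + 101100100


Align and add column by column (LSB to MSB, carry propagating):
  01101010001
+ 00101100100
  -----------
  col 0: 1 + 0 + 0 (carry in) = 1 → bit 1, carry out 0
  col 1: 0 + 0 + 0 (carry in) = 0 → bit 0, carry out 0
  col 2: 0 + 1 + 0 (carry in) = 1 → bit 1, carry out 0
  col 3: 0 + 0 + 0 (carry in) = 0 → bit 0, carry out 0
  col 4: 1 + 0 + 0 (carry in) = 1 → bit 1, carry out 0
  col 5: 0 + 1 + 0 (carry in) = 1 → bit 1, carry out 0
  col 6: 1 + 1 + 0 (carry in) = 2 → bit 0, carry out 1
  col 7: 0 + 0 + 1 (carry in) = 1 → bit 1, carry out 0
  col 8: 1 + 1 + 0 (carry in) = 2 → bit 0, carry out 1
  col 9: 1 + 0 + 1 (carry in) = 2 → bit 0, carry out 1
  col 10: 0 + 0 + 1 (carry in) = 1 → bit 1, carry out 0
Reading bits MSB→LSB: 10010110101
Strip leading zeros: 10010110101
= 10010110101


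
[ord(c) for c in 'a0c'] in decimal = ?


String: 'a0c'  (3 characters)
Per-character ASCII lookup:
  'a': lowercase starts at 97: 'a' = 97 + 0 = 97
  '0': digits start at 48: '0' = 48 + 0 = 48
  'c': lowercase starts at 97: 'c' = 97 + 2 = 99
= 97 48 99


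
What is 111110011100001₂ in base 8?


Group into 3-bit groups: 111110011100001
  111 = 7
  110 = 6
  011 = 3
  100 = 4
  001 = 1
= 0o76341


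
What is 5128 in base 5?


Divide by 5 repeatedly:
5128 ÷ 5 = 1025 remainder 3
1025 ÷ 5 = 205 remainder 0
205 ÷ 5 = 41 remainder 0
41 ÷ 5 = 8 remainder 1
8 ÷ 5 = 1 remainder 3
1 ÷ 5 = 0 remainder 1
Reading remainders bottom-up:
= 131003


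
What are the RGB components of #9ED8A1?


Hex: #9ED8A1
R = 9E₁₆ = 158
G = D8₁₆ = 216
B = A1₁₆ = 161
= RGB(158, 216, 161)


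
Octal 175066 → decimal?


Positional values:
Position 0: 6 × 8^0 = 6
Position 1: 6 × 8^1 = 48
Position 2: 0 × 8^2 = 0
Position 3: 5 × 8^3 = 2560
Position 4: 7 × 8^4 = 28672
Position 5: 1 × 8^5 = 32768
Sum = 6 + 48 + 0 + 2560 + 28672 + 32768
= 64054


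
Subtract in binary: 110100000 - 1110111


Align and subtract column by column (LSB to MSB, borrowing when needed):
  110100000
- 001110111
  ---------
  col 0: (0 - 0 borrow-in) - 1 → borrow from next column: (0+2) - 1 = 1, borrow out 1
  col 1: (0 - 1 borrow-in) - 1 → borrow from next column: (-1+2) - 1 = 0, borrow out 1
  col 2: (0 - 1 borrow-in) - 1 → borrow from next column: (-1+2) - 1 = 0, borrow out 1
  col 3: (0 - 1 borrow-in) - 0 → borrow from next column: (-1+2) - 0 = 1, borrow out 1
  col 4: (0 - 1 borrow-in) - 1 → borrow from next column: (-1+2) - 1 = 0, borrow out 1
  col 5: (1 - 1 borrow-in) - 1 → borrow from next column: (0+2) - 1 = 1, borrow out 1
  col 6: (0 - 1 borrow-in) - 1 → borrow from next column: (-1+2) - 1 = 0, borrow out 1
  col 7: (1 - 1 borrow-in) - 0 → 0 - 0 = 0, borrow out 0
  col 8: (1 - 0 borrow-in) - 0 → 1 - 0 = 1, borrow out 0
Reading bits MSB→LSB: 100101001
Strip leading zeros: 100101001
= 100101001


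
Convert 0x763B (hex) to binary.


Each hex digit → 4 binary bits:
  7 = 0111
  6 = 0110
  3 = 0011
  B = 1011
Concatenate: 0111 0110 0011 1011
= 0111011000111011


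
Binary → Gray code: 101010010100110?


Binary: 101010010100110
Gray code: G = B XOR (B >> 1)
B >> 1 = 010101001010011
101010010100110 XOR 010101001010011:
  1 XOR 0 = 1
  0 XOR 1 = 1
  1 XOR 0 = 1
  0 XOR 1 = 1
  1 XOR 0 = 1
  0 XOR 1 = 1
  0 XOR 0 = 0
  1 XOR 0 = 1
  0 XOR 1 = 1
  1 XOR 0 = 1
  0 XOR 1 = 1
  0 XOR 0 = 0
  1 XOR 0 = 1
  1 XOR 1 = 0
  0 XOR 1 = 1
= 111111011110101


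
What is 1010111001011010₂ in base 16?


Group into 4-bit nibbles: 1010111001011010
  1010 = A
  1110 = E
  0101 = 5
  1010 = A
= 0xAE5A


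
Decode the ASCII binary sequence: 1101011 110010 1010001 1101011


Codes (binary): 1101011 110010 1010001 1101011
Per-code ASCII lookup:
  1101011 = 107  (range 97-122: lowercase, 107 - 97 = 10) → 'k'
  110010 = 50  (range 48-57: digits, 50 - 48 = 2) → '2'
  1010001 = 81  (range 65-90: uppercase, 81 - 65 = 16) → 'Q'
  1101011 = 107  (range 97-122: lowercase, 107 - 97 = 10) → 'k'
= 'k2Qk'


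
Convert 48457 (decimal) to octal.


Divide by 8 repeatedly:
48457 ÷ 8 = 6057 remainder 1
6057 ÷ 8 = 757 remainder 1
757 ÷ 8 = 94 remainder 5
94 ÷ 8 = 11 remainder 6
11 ÷ 8 = 1 remainder 3
1 ÷ 8 = 0 remainder 1
Reading remainders bottom-up:
= 0o136511


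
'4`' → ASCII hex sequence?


String: '4`'  (2 characters)
Per-character ASCII lookup:
  '4': digits start at 48: '4' = 48 + 4 = 52 → 0x34
  '`': special character: '`' = 96 → 0x60
= 0x34 0x60


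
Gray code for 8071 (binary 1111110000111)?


Binary: 1111110000111
Gray code: G = B XOR (B >> 1)
B >> 1 = 0111111000011
1111110000111 XOR 0111111000011:
  1 XOR 0 = 1
  1 XOR 1 = 0
  1 XOR 1 = 0
  1 XOR 1 = 0
  1 XOR 1 = 0
  1 XOR 1 = 0
  0 XOR 1 = 1
  0 XOR 0 = 0
  0 XOR 0 = 0
  0 XOR 0 = 0
  1 XOR 0 = 1
  1 XOR 1 = 0
  1 XOR 1 = 0
= 1000001000100


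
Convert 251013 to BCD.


Each digit → 4-bit binary:
  2 → 0010
  5 → 0101
  1 → 0001
  0 → 0000
  1 → 0001
  3 → 0011
= 0010 0101 0001 0000 0001 0011


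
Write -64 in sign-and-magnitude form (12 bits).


Sign bit: 1 (negative)
Magnitude: 64 = 00001000000
= 100001000000


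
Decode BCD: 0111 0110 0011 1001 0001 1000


Each 4-bit group → digit:
  0111 → 7
  0110 → 6
  0011 → 3
  1001 → 9
  0001 → 1
  1000 → 8
= 763918


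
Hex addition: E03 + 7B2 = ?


Align and add column by column (LSB to MSB, each column mod 16 with carry):
  0E03
+ 07B2
  ----
  col 0: 3(3) + 2(2) + 0 (carry in) = 5 → 5(5), carry out 0
  col 1: 0(0) + B(11) + 0 (carry in) = 11 → B(11), carry out 0
  col 2: E(14) + 7(7) + 0 (carry in) = 21 → 5(5), carry out 1
  col 3: 0(0) + 0(0) + 1 (carry in) = 1 → 1(1), carry out 0
Reading digits MSB→LSB: 15B5
Strip leading zeros: 15B5
= 0x15B5


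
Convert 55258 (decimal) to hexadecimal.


Divide by 16 repeatedly:
55258 ÷ 16 = 3453 remainder 10 (A)
3453 ÷ 16 = 215 remainder 13 (D)
215 ÷ 16 = 13 remainder 7 (7)
13 ÷ 16 = 0 remainder 13 (D)
Reading remainders bottom-up:
= 0xD7DA


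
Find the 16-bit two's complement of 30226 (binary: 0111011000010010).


Original: 0111011000010010
Step 1 - Invert all bits: 1000100111101101
Step 2 - Add 1: 1000100111101101 + 1
= 1000100111101110 (represents -30226)


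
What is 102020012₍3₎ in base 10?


Positional values (base 3):
  2 × 3^0 = 2 × 1 = 2
  1 × 3^1 = 1 × 3 = 3
  0 × 3^2 = 0 × 9 = 0
  0 × 3^3 = 0 × 27 = 0
  2 × 3^4 = 2 × 81 = 162
  0 × 3^5 = 0 × 243 = 0
  2 × 3^6 = 2 × 729 = 1458
  0 × 3^7 = 0 × 2187 = 0
  1 × 3^8 = 1 × 6561 = 6561
Sum = 2 + 3 + 0 + 0 + 162 + 0 + 1458 + 0 + 6561
= 8186


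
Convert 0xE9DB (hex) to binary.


Each hex digit → 4 binary bits:
  E = 1110
  9 = 1001
  D = 1101
  B = 1011
Concatenate: 1110 1001 1101 1011
= 1110100111011011


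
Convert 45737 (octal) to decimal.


Positional values:
Position 0: 7 × 8^0 = 7
Position 1: 3 × 8^1 = 24
Position 2: 7 × 8^2 = 448
Position 3: 5 × 8^3 = 2560
Position 4: 4 × 8^4 = 16384
Sum = 7 + 24 + 448 + 2560 + 16384
= 19423


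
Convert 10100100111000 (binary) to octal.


Group into 3-bit groups: 010100100111000
  010 = 2
  100 = 4
  100 = 4
  111 = 7
  000 = 0
= 0o24470


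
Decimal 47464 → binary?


Divide by 2 repeatedly:
47464 ÷ 2 = 23732 remainder 0
23732 ÷ 2 = 11866 remainder 0
11866 ÷ 2 = 5933 remainder 0
5933 ÷ 2 = 2966 remainder 1
2966 ÷ 2 = 1483 remainder 0
1483 ÷ 2 = 741 remainder 1
741 ÷ 2 = 370 remainder 1
370 ÷ 2 = 185 remainder 0
185 ÷ 2 = 92 remainder 1
92 ÷ 2 = 46 remainder 0
46 ÷ 2 = 23 remainder 0
23 ÷ 2 = 11 remainder 1
11 ÷ 2 = 5 remainder 1
5 ÷ 2 = 2 remainder 1
2 ÷ 2 = 1 remainder 0
1 ÷ 2 = 0 remainder 1
Reading remainders bottom-up:
= 1011100101101000


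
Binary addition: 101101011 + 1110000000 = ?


Align and add column by column (LSB to MSB, carry propagating):
  00101101011
+ 01110000000
  -----------
  col 0: 1 + 0 + 0 (carry in) = 1 → bit 1, carry out 0
  col 1: 1 + 0 + 0 (carry in) = 1 → bit 1, carry out 0
  col 2: 0 + 0 + 0 (carry in) = 0 → bit 0, carry out 0
  col 3: 1 + 0 + 0 (carry in) = 1 → bit 1, carry out 0
  col 4: 0 + 0 + 0 (carry in) = 0 → bit 0, carry out 0
  col 5: 1 + 0 + 0 (carry in) = 1 → bit 1, carry out 0
  col 6: 1 + 0 + 0 (carry in) = 1 → bit 1, carry out 0
  col 7: 0 + 1 + 0 (carry in) = 1 → bit 1, carry out 0
  col 8: 1 + 1 + 0 (carry in) = 2 → bit 0, carry out 1
  col 9: 0 + 1 + 1 (carry in) = 2 → bit 0, carry out 1
  col 10: 0 + 0 + 1 (carry in) = 1 → bit 1, carry out 0
Reading bits MSB→LSB: 10011101011
Strip leading zeros: 10011101011
= 10011101011


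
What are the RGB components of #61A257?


Hex: #61A257
R = 61₁₆ = 97
G = A2₁₆ = 162
B = 57₁₆ = 87
= RGB(97, 162, 87)


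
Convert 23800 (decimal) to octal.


Divide by 8 repeatedly:
23800 ÷ 8 = 2975 remainder 0
2975 ÷ 8 = 371 remainder 7
371 ÷ 8 = 46 remainder 3
46 ÷ 8 = 5 remainder 6
5 ÷ 8 = 0 remainder 5
Reading remainders bottom-up:
= 0o56370


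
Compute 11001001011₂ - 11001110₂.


Align and subtract column by column (LSB to MSB, borrowing when needed):
  11001001011
- 00011001110
  -----------
  col 0: (1 - 0 borrow-in) - 0 → 1 - 0 = 1, borrow out 0
  col 1: (1 - 0 borrow-in) - 1 → 1 - 1 = 0, borrow out 0
  col 2: (0 - 0 borrow-in) - 1 → borrow from next column: (0+2) - 1 = 1, borrow out 1
  col 3: (1 - 1 borrow-in) - 1 → borrow from next column: (0+2) - 1 = 1, borrow out 1
  col 4: (0 - 1 borrow-in) - 0 → borrow from next column: (-1+2) - 0 = 1, borrow out 1
  col 5: (0 - 1 borrow-in) - 0 → borrow from next column: (-1+2) - 0 = 1, borrow out 1
  col 6: (1 - 1 borrow-in) - 1 → borrow from next column: (0+2) - 1 = 1, borrow out 1
  col 7: (0 - 1 borrow-in) - 1 → borrow from next column: (-1+2) - 1 = 0, borrow out 1
  col 8: (0 - 1 borrow-in) - 0 → borrow from next column: (-1+2) - 0 = 1, borrow out 1
  col 9: (1 - 1 borrow-in) - 0 → 0 - 0 = 0, borrow out 0
  col 10: (1 - 0 borrow-in) - 0 → 1 - 0 = 1, borrow out 0
Reading bits MSB→LSB: 10101111101
Strip leading zeros: 10101111101
= 10101111101


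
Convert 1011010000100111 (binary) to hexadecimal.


Group into 4-bit nibbles: 1011010000100111
  1011 = B
  0100 = 4
  0010 = 2
  0111 = 7
= 0xB427


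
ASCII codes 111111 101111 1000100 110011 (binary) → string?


Codes (binary): 111111 101111 1000100 110011
Per-code ASCII lookup:
  111111 = 63  (special character) → '?'
  101111 = 47  (special character) → '/'
  1000100 = 68  (range 65-90: uppercase, 68 - 65 = 3) → 'D'
  110011 = 51  (range 48-57: digits, 51 - 48 = 3) → '3'
= '?/D3'


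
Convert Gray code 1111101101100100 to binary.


Gray code: 1111101101100100
MSB stays the same: 1
Each subsequent bit = prev_binary XOR current_gray:
  B[1] = 1 XOR 1 = 0
  B[2] = 0 XOR 1 = 1
  B[3] = 1 XOR 1 = 0
  B[4] = 0 XOR 1 = 1
  B[5] = 1 XOR 0 = 1
  B[6] = 1 XOR 1 = 0
  B[7] = 0 XOR 1 = 1
  B[8] = 1 XOR 0 = 1
  B[9] = 1 XOR 1 = 0
  B[10] = 0 XOR 1 = 1
  B[11] = 1 XOR 0 = 1
  B[12] = 1 XOR 0 = 1
  B[13] = 1 XOR 1 = 0
  B[14] = 0 XOR 0 = 0
  B[15] = 0 XOR 0 = 0
= 1010110110111000 (44472 decimal)


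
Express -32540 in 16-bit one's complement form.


Original: 0111111100011100
Invert all bits:
  bit 0: 0 → 1
  bit 1: 1 → 0
  bit 2: 1 → 0
  bit 3: 1 → 0
  bit 4: 1 → 0
  bit 5: 1 → 0
  bit 6: 1 → 0
  bit 7: 1 → 0
  bit 8: 0 → 1
  bit 9: 0 → 1
  bit 10: 0 → 1
  bit 11: 1 → 0
  bit 12: 1 → 0
  bit 13: 1 → 0
  bit 14: 0 → 1
  bit 15: 0 → 1
= 1000000011100011


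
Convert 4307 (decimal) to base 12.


Divide by 12 repeatedly:
4307 ÷ 12 = 358 remainder 11
358 ÷ 12 = 29 remainder 10
29 ÷ 12 = 2 remainder 5
2 ÷ 12 = 0 remainder 2
Reading remainders bottom-up:
= 25AB


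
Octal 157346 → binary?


Each octal digit → 3 binary bits:
  1 = 001
  5 = 101
  7 = 111
  3 = 011
  4 = 100
  6 = 110
Concatenate: 001 101 111 011 100 110
= 001101111011100110


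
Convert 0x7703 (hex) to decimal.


Positional values:
Position 0: 3 × 16^0 = 3 × 1 = 3
Position 1: 0 × 16^1 = 0 × 16 = 0
Position 2: 7 × 16^2 = 7 × 256 = 1792
Position 3: 7 × 16^3 = 7 × 4096 = 28672
Sum = 3 + 0 + 1792 + 28672
= 30467


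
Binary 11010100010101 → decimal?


Positional values:
Bit 0: 1 × 2^0 = 1
Bit 2: 1 × 2^2 = 4
Bit 4: 1 × 2^4 = 16
Bit 8: 1 × 2^8 = 256
Bit 10: 1 × 2^10 = 1024
Bit 12: 1 × 2^12 = 4096
Bit 13: 1 × 2^13 = 8192
Sum = 1 + 4 + 16 + 256 + 1024 + 4096 + 8192
= 13589


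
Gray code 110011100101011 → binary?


Gray code: 110011100101011
MSB stays the same: 1
Each subsequent bit = prev_binary XOR current_gray:
  B[1] = 1 XOR 1 = 0
  B[2] = 0 XOR 0 = 0
  B[3] = 0 XOR 0 = 0
  B[4] = 0 XOR 1 = 1
  B[5] = 1 XOR 1 = 0
  B[6] = 0 XOR 1 = 1
  B[7] = 1 XOR 0 = 1
  B[8] = 1 XOR 0 = 1
  B[9] = 1 XOR 1 = 0
  B[10] = 0 XOR 0 = 0
  B[11] = 0 XOR 1 = 1
  B[12] = 1 XOR 0 = 1
  B[13] = 1 XOR 1 = 0
  B[14] = 0 XOR 1 = 1
= 100010111001101 (17869 decimal)


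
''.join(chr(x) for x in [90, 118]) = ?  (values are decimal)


Codes (decimal): 90 118
Per-code ASCII lookup:
  90  (range 65-90: uppercase, 90 - 65 = 25) → 'Z'
  118  (range 97-122: lowercase, 118 - 97 = 21) → 'v'
= 'Zv'


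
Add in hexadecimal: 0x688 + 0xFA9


Align and add column by column (LSB to MSB, each column mod 16 with carry):
  0688
+ 0FA9
  ----
  col 0: 8(8) + 9(9) + 0 (carry in) = 17 → 1(1), carry out 1
  col 1: 8(8) + A(10) + 1 (carry in) = 19 → 3(3), carry out 1
  col 2: 6(6) + F(15) + 1 (carry in) = 22 → 6(6), carry out 1
  col 3: 0(0) + 0(0) + 1 (carry in) = 1 → 1(1), carry out 0
Reading digits MSB→LSB: 1631
Strip leading zeros: 1631
= 0x1631


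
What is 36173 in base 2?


Divide by 2 repeatedly:
36173 ÷ 2 = 18086 remainder 1
18086 ÷ 2 = 9043 remainder 0
9043 ÷ 2 = 4521 remainder 1
4521 ÷ 2 = 2260 remainder 1
2260 ÷ 2 = 1130 remainder 0
1130 ÷ 2 = 565 remainder 0
565 ÷ 2 = 282 remainder 1
282 ÷ 2 = 141 remainder 0
141 ÷ 2 = 70 remainder 1
70 ÷ 2 = 35 remainder 0
35 ÷ 2 = 17 remainder 1
17 ÷ 2 = 8 remainder 1
8 ÷ 2 = 4 remainder 0
4 ÷ 2 = 2 remainder 0
2 ÷ 2 = 1 remainder 0
1 ÷ 2 = 0 remainder 1
Reading remainders bottom-up:
= 1000110101001101


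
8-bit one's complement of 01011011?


Original: 01011011
Invert all bits:
  bit 0: 0 → 1
  bit 1: 1 → 0
  bit 2: 0 → 1
  bit 3: 1 → 0
  bit 4: 1 → 0
  bit 5: 0 → 1
  bit 6: 1 → 0
  bit 7: 1 → 0
= 10100100


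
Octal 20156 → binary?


Each octal digit → 3 binary bits:
  2 = 010
  0 = 000
  1 = 001
  5 = 101
  6 = 110
Concatenate: 010 000 001 101 110
= 010000001101110


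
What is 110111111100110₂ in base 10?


Positional values:
Bit 1: 1 × 2^1 = 2
Bit 2: 1 × 2^2 = 4
Bit 5: 1 × 2^5 = 32
Bit 6: 1 × 2^6 = 64
Bit 7: 1 × 2^7 = 128
Bit 8: 1 × 2^8 = 256
Bit 9: 1 × 2^9 = 512
Bit 10: 1 × 2^10 = 1024
Bit 11: 1 × 2^11 = 2048
Bit 13: 1 × 2^13 = 8192
Bit 14: 1 × 2^14 = 16384
Sum = 2 + 4 + 32 + 64 + 128 + 256 + 512 + 1024 + 2048 + 8192 + 16384
= 28646


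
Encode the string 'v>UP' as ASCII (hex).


String: 'v>UP'  (4 characters)
Per-character ASCII lookup:
  'v': lowercase starts at 97: 'v' = 97 + 21 = 118 → 0x76
  '>': special character: '>' = 62 → 0x3E
  'U': uppercase starts at 65: 'U' = 65 + 20 = 85 → 0x55
  'P': uppercase starts at 65: 'P' = 65 + 15 = 80 → 0x50
= 0x76 0x3E 0x55 0x50


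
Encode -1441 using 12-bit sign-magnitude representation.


Sign bit: 1 (negative)
Magnitude: 1441 = 10110100001
= 110110100001


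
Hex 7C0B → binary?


Each hex digit → 4 binary bits:
  7 = 0111
  C = 1100
  0 = 0000
  B = 1011
Concatenate: 0111 1100 0000 1011
= 0111110000001011


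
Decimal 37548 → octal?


Divide by 8 repeatedly:
37548 ÷ 8 = 4693 remainder 4
4693 ÷ 8 = 586 remainder 5
586 ÷ 8 = 73 remainder 2
73 ÷ 8 = 9 remainder 1
9 ÷ 8 = 1 remainder 1
1 ÷ 8 = 0 remainder 1
Reading remainders bottom-up:
= 0o111254


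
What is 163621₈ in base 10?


Positional values:
Position 0: 1 × 8^0 = 1
Position 1: 2 × 8^1 = 16
Position 2: 6 × 8^2 = 384
Position 3: 3 × 8^3 = 1536
Position 4: 6 × 8^4 = 24576
Position 5: 1 × 8^5 = 32768
Sum = 1 + 16 + 384 + 1536 + 24576 + 32768
= 59281


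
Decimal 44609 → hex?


Divide by 16 repeatedly:
44609 ÷ 16 = 2788 remainder 1 (1)
2788 ÷ 16 = 174 remainder 4 (4)
174 ÷ 16 = 10 remainder 14 (E)
10 ÷ 16 = 0 remainder 10 (A)
Reading remainders bottom-up:
= 0xAE41


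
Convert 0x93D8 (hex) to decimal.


Positional values:
Position 0: 8 × 16^0 = 8 × 1 = 8
Position 1: D × 16^1 = 13 × 16 = 208
Position 2: 3 × 16^2 = 3 × 256 = 768
Position 3: 9 × 16^3 = 9 × 4096 = 36864
Sum = 8 + 208 + 768 + 36864
= 37848


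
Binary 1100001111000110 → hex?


Group into 4-bit nibbles: 1100001111000110
  1100 = C
  0011 = 3
  1100 = C
  0110 = 6
= 0xC3C6


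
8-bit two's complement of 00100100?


Original: 00100100
Step 1 - Invert all bits: 11011011
Step 2 - Add 1: 11011011 + 1
= 11011100 (represents -36)


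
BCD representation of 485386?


Each digit → 4-bit binary:
  4 → 0100
  8 → 1000
  5 → 0101
  3 → 0011
  8 → 1000
  6 → 0110
= 0100 1000 0101 0011 1000 0110


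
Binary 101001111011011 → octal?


Group into 3-bit groups: 101001111011011
  101 = 5
  001 = 1
  111 = 7
  011 = 3
  011 = 3
= 0o51733


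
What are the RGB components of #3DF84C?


Hex: #3DF84C
R = 3D₁₆ = 61
G = F8₁₆ = 248
B = 4C₁₆ = 76
= RGB(61, 248, 76)


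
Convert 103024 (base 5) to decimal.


Positional values (base 5):
  4 × 5^0 = 4 × 1 = 4
  2 × 5^1 = 2 × 5 = 10
  0 × 5^2 = 0 × 25 = 0
  3 × 5^3 = 3 × 125 = 375
  0 × 5^4 = 0 × 625 = 0
  1 × 5^5 = 1 × 3125 = 3125
Sum = 4 + 10 + 0 + 375 + 0 + 3125
= 3514


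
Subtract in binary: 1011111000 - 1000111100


Align and subtract column by column (LSB to MSB, borrowing when needed):
  1011111000
- 1000111100
  ----------
  col 0: (0 - 0 borrow-in) - 0 → 0 - 0 = 0, borrow out 0
  col 1: (0 - 0 borrow-in) - 0 → 0 - 0 = 0, borrow out 0
  col 2: (0 - 0 borrow-in) - 1 → borrow from next column: (0+2) - 1 = 1, borrow out 1
  col 3: (1 - 1 borrow-in) - 1 → borrow from next column: (0+2) - 1 = 1, borrow out 1
  col 4: (1 - 1 borrow-in) - 1 → borrow from next column: (0+2) - 1 = 1, borrow out 1
  col 5: (1 - 1 borrow-in) - 1 → borrow from next column: (0+2) - 1 = 1, borrow out 1
  col 6: (1 - 1 borrow-in) - 0 → 0 - 0 = 0, borrow out 0
  col 7: (1 - 0 borrow-in) - 0 → 1 - 0 = 1, borrow out 0
  col 8: (0 - 0 borrow-in) - 0 → 0 - 0 = 0, borrow out 0
  col 9: (1 - 0 borrow-in) - 1 → 1 - 1 = 0, borrow out 0
Reading bits MSB→LSB: 0010111100
Strip leading zeros: 10111100
= 10111100


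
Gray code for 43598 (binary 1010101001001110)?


Binary: 1010101001001110
Gray code: G = B XOR (B >> 1)
B >> 1 = 0101010100100111
1010101001001110 XOR 0101010100100111:
  1 XOR 0 = 1
  0 XOR 1 = 1
  1 XOR 0 = 1
  0 XOR 1 = 1
  1 XOR 0 = 1
  0 XOR 1 = 1
  1 XOR 0 = 1
  0 XOR 1 = 1
  0 XOR 0 = 0
  1 XOR 0 = 1
  0 XOR 1 = 1
  0 XOR 0 = 0
  1 XOR 0 = 1
  1 XOR 1 = 0
  1 XOR 1 = 0
  0 XOR 1 = 1
= 1111111101101001


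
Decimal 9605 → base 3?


Divide by 3 repeatedly:
9605 ÷ 3 = 3201 remainder 2
3201 ÷ 3 = 1067 remainder 0
1067 ÷ 3 = 355 remainder 2
355 ÷ 3 = 118 remainder 1
118 ÷ 3 = 39 remainder 1
39 ÷ 3 = 13 remainder 0
13 ÷ 3 = 4 remainder 1
4 ÷ 3 = 1 remainder 1
1 ÷ 3 = 0 remainder 1
Reading remainders bottom-up:
= 111011202


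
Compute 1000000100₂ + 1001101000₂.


Align and add column by column (LSB to MSB, carry propagating):
  01000000100
+ 01001101000
  -----------
  col 0: 0 + 0 + 0 (carry in) = 0 → bit 0, carry out 0
  col 1: 0 + 0 + 0 (carry in) = 0 → bit 0, carry out 0
  col 2: 1 + 0 + 0 (carry in) = 1 → bit 1, carry out 0
  col 3: 0 + 1 + 0 (carry in) = 1 → bit 1, carry out 0
  col 4: 0 + 0 + 0 (carry in) = 0 → bit 0, carry out 0
  col 5: 0 + 1 + 0 (carry in) = 1 → bit 1, carry out 0
  col 6: 0 + 1 + 0 (carry in) = 1 → bit 1, carry out 0
  col 7: 0 + 0 + 0 (carry in) = 0 → bit 0, carry out 0
  col 8: 0 + 0 + 0 (carry in) = 0 → bit 0, carry out 0
  col 9: 1 + 1 + 0 (carry in) = 2 → bit 0, carry out 1
  col 10: 0 + 0 + 1 (carry in) = 1 → bit 1, carry out 0
Reading bits MSB→LSB: 10001101100
Strip leading zeros: 10001101100
= 10001101100


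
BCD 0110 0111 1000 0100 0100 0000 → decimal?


Each 4-bit group → digit:
  0110 → 6
  0111 → 7
  1000 → 8
  0100 → 4
  0100 → 4
  0000 → 0
= 678440


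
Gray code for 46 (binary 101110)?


Binary: 101110
Gray code: G = B XOR (B >> 1)
B >> 1 = 010111
101110 XOR 010111:
  1 XOR 0 = 1
  0 XOR 1 = 1
  1 XOR 0 = 1
  1 XOR 1 = 0
  1 XOR 1 = 0
  0 XOR 1 = 1
= 111001


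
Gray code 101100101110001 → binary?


Gray code: 101100101110001
MSB stays the same: 1
Each subsequent bit = prev_binary XOR current_gray:
  B[1] = 1 XOR 0 = 1
  B[2] = 1 XOR 1 = 0
  B[3] = 0 XOR 1 = 1
  B[4] = 1 XOR 0 = 1
  B[5] = 1 XOR 0 = 1
  B[6] = 1 XOR 1 = 0
  B[7] = 0 XOR 0 = 0
  B[8] = 0 XOR 1 = 1
  B[9] = 1 XOR 1 = 0
  B[10] = 0 XOR 1 = 1
  B[11] = 1 XOR 0 = 1
  B[12] = 1 XOR 0 = 1
  B[13] = 1 XOR 0 = 1
  B[14] = 1 XOR 1 = 0
= 110111001011110 (28254 decimal)


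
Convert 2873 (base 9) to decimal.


Positional values (base 9):
  3 × 9^0 = 3 × 1 = 3
  7 × 9^1 = 7 × 9 = 63
  8 × 9^2 = 8 × 81 = 648
  2 × 9^3 = 2 × 729 = 1458
Sum = 3 + 63 + 648 + 1458
= 2172


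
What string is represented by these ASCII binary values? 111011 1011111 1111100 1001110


Codes (binary): 111011 1011111 1111100 1001110
Per-code ASCII lookup:
  111011 = 59  (special character) → ';'
  1011111 = 95  (special character) → '_'
  1111100 = 124  (special character) → '|'
  1001110 = 78  (range 65-90: uppercase, 78 - 65 = 13) → 'N'
= ';_|N'


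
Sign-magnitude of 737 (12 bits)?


Sign bit: 0 (positive)
Magnitude: 737 = 01011100001
= 001011100001


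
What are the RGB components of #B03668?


Hex: #B03668
R = B0₁₆ = 176
G = 36₁₆ = 54
B = 68₁₆ = 104
= RGB(176, 54, 104)


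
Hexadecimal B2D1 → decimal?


Positional values:
Position 0: 1 × 16^0 = 1 × 1 = 1
Position 1: D × 16^1 = 13 × 16 = 208
Position 2: 2 × 16^2 = 2 × 256 = 512
Position 3: B × 16^3 = 11 × 4096 = 45056
Sum = 1 + 208 + 512 + 45056
= 45777


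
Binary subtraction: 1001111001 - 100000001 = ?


Align and subtract column by column (LSB to MSB, borrowing when needed):
  1001111001
- 0100000001
  ----------
  col 0: (1 - 0 borrow-in) - 1 → 1 - 1 = 0, borrow out 0
  col 1: (0 - 0 borrow-in) - 0 → 0 - 0 = 0, borrow out 0
  col 2: (0 - 0 borrow-in) - 0 → 0 - 0 = 0, borrow out 0
  col 3: (1 - 0 borrow-in) - 0 → 1 - 0 = 1, borrow out 0
  col 4: (1 - 0 borrow-in) - 0 → 1 - 0 = 1, borrow out 0
  col 5: (1 - 0 borrow-in) - 0 → 1 - 0 = 1, borrow out 0
  col 6: (1 - 0 borrow-in) - 0 → 1 - 0 = 1, borrow out 0
  col 7: (0 - 0 borrow-in) - 0 → 0 - 0 = 0, borrow out 0
  col 8: (0 - 0 borrow-in) - 1 → borrow from next column: (0+2) - 1 = 1, borrow out 1
  col 9: (1 - 1 borrow-in) - 0 → 0 - 0 = 0, borrow out 0
Reading bits MSB→LSB: 0101111000
Strip leading zeros: 101111000
= 101111000


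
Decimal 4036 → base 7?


Divide by 7 repeatedly:
4036 ÷ 7 = 576 remainder 4
576 ÷ 7 = 82 remainder 2
82 ÷ 7 = 11 remainder 5
11 ÷ 7 = 1 remainder 4
1 ÷ 7 = 0 remainder 1
Reading remainders bottom-up:
= 14524


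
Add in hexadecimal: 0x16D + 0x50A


Align and add column by column (LSB to MSB, each column mod 16 with carry):
  016D
+ 050A
  ----
  col 0: D(13) + A(10) + 0 (carry in) = 23 → 7(7), carry out 1
  col 1: 6(6) + 0(0) + 1 (carry in) = 7 → 7(7), carry out 0
  col 2: 1(1) + 5(5) + 0 (carry in) = 6 → 6(6), carry out 0
  col 3: 0(0) + 0(0) + 0 (carry in) = 0 → 0(0), carry out 0
Reading digits MSB→LSB: 0677
Strip leading zeros: 677
= 0x677


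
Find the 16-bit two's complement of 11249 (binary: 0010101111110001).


Original: 0010101111110001
Step 1 - Invert all bits: 1101010000001110
Step 2 - Add 1: 1101010000001110 + 1
= 1101010000001111 (represents -11249)


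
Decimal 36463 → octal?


Divide by 8 repeatedly:
36463 ÷ 8 = 4557 remainder 7
4557 ÷ 8 = 569 remainder 5
569 ÷ 8 = 71 remainder 1
71 ÷ 8 = 8 remainder 7
8 ÷ 8 = 1 remainder 0
1 ÷ 8 = 0 remainder 1
Reading remainders bottom-up:
= 0o107157


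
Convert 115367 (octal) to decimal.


Positional values:
Position 0: 7 × 8^0 = 7
Position 1: 6 × 8^1 = 48
Position 2: 3 × 8^2 = 192
Position 3: 5 × 8^3 = 2560
Position 4: 1 × 8^4 = 4096
Position 5: 1 × 8^5 = 32768
Sum = 7 + 48 + 192 + 2560 + 4096 + 32768
= 39671


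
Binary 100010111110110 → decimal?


Positional values:
Bit 1: 1 × 2^1 = 2
Bit 2: 1 × 2^2 = 4
Bit 4: 1 × 2^4 = 16
Bit 5: 1 × 2^5 = 32
Bit 6: 1 × 2^6 = 64
Bit 7: 1 × 2^7 = 128
Bit 8: 1 × 2^8 = 256
Bit 10: 1 × 2^10 = 1024
Bit 14: 1 × 2^14 = 16384
Sum = 2 + 4 + 16 + 32 + 64 + 128 + 256 + 1024 + 16384
= 17910


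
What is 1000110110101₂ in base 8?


Group into 3-bit groups: 001000110110101
  001 = 1
  000 = 0
  110 = 6
  110 = 6
  101 = 5
= 0o10665


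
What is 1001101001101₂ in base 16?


Group into 4-bit nibbles: 0001001101001101
  0001 = 1
  0011 = 3
  0100 = 4
  1101 = D
= 0x134D


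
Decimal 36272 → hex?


Divide by 16 repeatedly:
36272 ÷ 16 = 2267 remainder 0 (0)
2267 ÷ 16 = 141 remainder 11 (B)
141 ÷ 16 = 8 remainder 13 (D)
8 ÷ 16 = 0 remainder 8 (8)
Reading remainders bottom-up:
= 0x8DB0


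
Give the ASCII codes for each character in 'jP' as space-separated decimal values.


String: 'jP'  (2 characters)
Per-character ASCII lookup:
  'j': lowercase starts at 97: 'j' = 97 + 9 = 106
  'P': uppercase starts at 65: 'P' = 65 + 15 = 80
= 106 80


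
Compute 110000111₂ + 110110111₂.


Align and add column by column (LSB to MSB, carry propagating):
  0110000111
+ 0110110111
  ----------
  col 0: 1 + 1 + 0 (carry in) = 2 → bit 0, carry out 1
  col 1: 1 + 1 + 1 (carry in) = 3 → bit 1, carry out 1
  col 2: 1 + 1 + 1 (carry in) = 3 → bit 1, carry out 1
  col 3: 0 + 0 + 1 (carry in) = 1 → bit 1, carry out 0
  col 4: 0 + 1 + 0 (carry in) = 1 → bit 1, carry out 0
  col 5: 0 + 1 + 0 (carry in) = 1 → bit 1, carry out 0
  col 6: 0 + 0 + 0 (carry in) = 0 → bit 0, carry out 0
  col 7: 1 + 1 + 0 (carry in) = 2 → bit 0, carry out 1
  col 8: 1 + 1 + 1 (carry in) = 3 → bit 1, carry out 1
  col 9: 0 + 0 + 1 (carry in) = 1 → bit 1, carry out 0
Reading bits MSB→LSB: 1100111110
Strip leading zeros: 1100111110
= 1100111110


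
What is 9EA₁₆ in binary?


Each hex digit → 4 binary bits:
  9 = 1001
  E = 1110
  A = 1010
Concatenate: 1001 1110 1010
= 100111101010


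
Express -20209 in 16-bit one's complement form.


Original: 0100111011110001
Invert all bits:
  bit 0: 0 → 1
  bit 1: 1 → 0
  bit 2: 0 → 1
  bit 3: 0 → 1
  bit 4: 1 → 0
  bit 5: 1 → 0
  bit 6: 1 → 0
  bit 7: 0 → 1
  bit 8: 1 → 0
  bit 9: 1 → 0
  bit 10: 1 → 0
  bit 11: 1 → 0
  bit 12: 0 → 1
  bit 13: 0 → 1
  bit 14: 0 → 1
  bit 15: 1 → 0
= 1011000100001110


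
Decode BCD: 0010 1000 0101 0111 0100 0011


Each 4-bit group → digit:
  0010 → 2
  1000 → 8
  0101 → 5
  0111 → 7
  0100 → 4
  0011 → 3
= 285743


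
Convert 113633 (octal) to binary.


Each octal digit → 3 binary bits:
  1 = 001
  1 = 001
  3 = 011
  6 = 110
  3 = 011
  3 = 011
Concatenate: 001 001 011 110 011 011
= 001001011110011011


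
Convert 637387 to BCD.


Each digit → 4-bit binary:
  6 → 0110
  3 → 0011
  7 → 0111
  3 → 0011
  8 → 1000
  7 → 0111
= 0110 0011 0111 0011 1000 0111


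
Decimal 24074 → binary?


Divide by 2 repeatedly:
24074 ÷ 2 = 12037 remainder 0
12037 ÷ 2 = 6018 remainder 1
6018 ÷ 2 = 3009 remainder 0
3009 ÷ 2 = 1504 remainder 1
1504 ÷ 2 = 752 remainder 0
752 ÷ 2 = 376 remainder 0
376 ÷ 2 = 188 remainder 0
188 ÷ 2 = 94 remainder 0
94 ÷ 2 = 47 remainder 0
47 ÷ 2 = 23 remainder 1
23 ÷ 2 = 11 remainder 1
11 ÷ 2 = 5 remainder 1
5 ÷ 2 = 2 remainder 1
2 ÷ 2 = 1 remainder 0
1 ÷ 2 = 0 remainder 1
Reading remainders bottom-up:
= 101111000001010


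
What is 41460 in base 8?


Divide by 8 repeatedly:
41460 ÷ 8 = 5182 remainder 4
5182 ÷ 8 = 647 remainder 6
647 ÷ 8 = 80 remainder 7
80 ÷ 8 = 10 remainder 0
10 ÷ 8 = 1 remainder 2
1 ÷ 8 = 0 remainder 1
Reading remainders bottom-up:
= 0o120764


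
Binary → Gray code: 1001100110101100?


Binary: 1001100110101100
Gray code: G = B XOR (B >> 1)
B >> 1 = 0100110011010110
1001100110101100 XOR 0100110011010110:
  1 XOR 0 = 1
  0 XOR 1 = 1
  0 XOR 0 = 0
  1 XOR 0 = 1
  1 XOR 1 = 0
  0 XOR 1 = 1
  0 XOR 0 = 0
  1 XOR 0 = 1
  1 XOR 1 = 0
  0 XOR 1 = 1
  1 XOR 0 = 1
  0 XOR 1 = 1
  1 XOR 0 = 1
  1 XOR 1 = 0
  0 XOR 1 = 1
  0 XOR 0 = 0
= 1101010101111010


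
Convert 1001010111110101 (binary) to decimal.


Positional values:
Bit 0: 1 × 2^0 = 1
Bit 2: 1 × 2^2 = 4
Bit 4: 1 × 2^4 = 16
Bit 5: 1 × 2^5 = 32
Bit 6: 1 × 2^6 = 64
Bit 7: 1 × 2^7 = 128
Bit 8: 1 × 2^8 = 256
Bit 10: 1 × 2^10 = 1024
Bit 12: 1 × 2^12 = 4096
Bit 15: 1 × 2^15 = 32768
Sum = 1 + 4 + 16 + 32 + 64 + 128 + 256 + 1024 + 4096 + 32768
= 38389


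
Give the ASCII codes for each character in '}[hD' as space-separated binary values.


String: '}[hD'  (4 characters)
Per-character ASCII lookup:
  '}': special character: '}' = 125 → 1111101
  '[': special character: '[' = 91 → 1011011
  'h': lowercase starts at 97: 'h' = 97 + 7 = 104 → 1101000
  'D': uppercase starts at 65: 'D' = 65 + 3 = 68 → 1000100
= 1111101 1011011 1101000 1000100


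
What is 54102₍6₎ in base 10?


Positional values (base 6):
  2 × 6^0 = 2 × 1 = 2
  0 × 6^1 = 0 × 6 = 0
  1 × 6^2 = 1 × 36 = 36
  4 × 6^3 = 4 × 216 = 864
  5 × 6^4 = 5 × 1296 = 6480
Sum = 2 + 0 + 36 + 864 + 6480
= 7382


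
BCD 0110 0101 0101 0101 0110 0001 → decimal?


Each 4-bit group → digit:
  0110 → 6
  0101 → 5
  0101 → 5
  0101 → 5
  0110 → 6
  0001 → 1
= 655561


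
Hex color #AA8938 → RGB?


Hex: #AA8938
R = AA₁₆ = 170
G = 89₁₆ = 137
B = 38₁₆ = 56
= RGB(170, 137, 56)


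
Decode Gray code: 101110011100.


Gray code: 101110011100
MSB stays the same: 1
Each subsequent bit = prev_binary XOR current_gray:
  B[1] = 1 XOR 0 = 1
  B[2] = 1 XOR 1 = 0
  B[3] = 0 XOR 1 = 1
  B[4] = 1 XOR 1 = 0
  B[5] = 0 XOR 0 = 0
  B[6] = 0 XOR 0 = 0
  B[7] = 0 XOR 1 = 1
  B[8] = 1 XOR 1 = 0
  B[9] = 0 XOR 1 = 1
  B[10] = 1 XOR 0 = 1
  B[11] = 1 XOR 0 = 1
= 110100010111 (3351 decimal)


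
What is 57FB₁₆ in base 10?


Positional values:
Position 0: B × 16^0 = 11 × 1 = 11
Position 1: F × 16^1 = 15 × 16 = 240
Position 2: 7 × 16^2 = 7 × 256 = 1792
Position 3: 5 × 16^3 = 5 × 4096 = 20480
Sum = 11 + 240 + 1792 + 20480
= 22523


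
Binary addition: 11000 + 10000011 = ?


Align and add column by column (LSB to MSB, carry propagating):
  000011000
+ 010000011
  ---------
  col 0: 0 + 1 + 0 (carry in) = 1 → bit 1, carry out 0
  col 1: 0 + 1 + 0 (carry in) = 1 → bit 1, carry out 0
  col 2: 0 + 0 + 0 (carry in) = 0 → bit 0, carry out 0
  col 3: 1 + 0 + 0 (carry in) = 1 → bit 1, carry out 0
  col 4: 1 + 0 + 0 (carry in) = 1 → bit 1, carry out 0
  col 5: 0 + 0 + 0 (carry in) = 0 → bit 0, carry out 0
  col 6: 0 + 0 + 0 (carry in) = 0 → bit 0, carry out 0
  col 7: 0 + 1 + 0 (carry in) = 1 → bit 1, carry out 0
  col 8: 0 + 0 + 0 (carry in) = 0 → bit 0, carry out 0
Reading bits MSB→LSB: 010011011
Strip leading zeros: 10011011
= 10011011


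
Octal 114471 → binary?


Each octal digit → 3 binary bits:
  1 = 001
  1 = 001
  4 = 100
  4 = 100
  7 = 111
  1 = 001
Concatenate: 001 001 100 100 111 001
= 001001100100111001


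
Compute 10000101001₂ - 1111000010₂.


Align and subtract column by column (LSB to MSB, borrowing when needed):
  10000101001
- 01111000010
  -----------
  col 0: (1 - 0 borrow-in) - 0 → 1 - 0 = 1, borrow out 0
  col 1: (0 - 0 borrow-in) - 1 → borrow from next column: (0+2) - 1 = 1, borrow out 1
  col 2: (0 - 1 borrow-in) - 0 → borrow from next column: (-1+2) - 0 = 1, borrow out 1
  col 3: (1 - 1 borrow-in) - 0 → 0 - 0 = 0, borrow out 0
  col 4: (0 - 0 borrow-in) - 0 → 0 - 0 = 0, borrow out 0
  col 5: (1 - 0 borrow-in) - 0 → 1 - 0 = 1, borrow out 0
  col 6: (0 - 0 borrow-in) - 1 → borrow from next column: (0+2) - 1 = 1, borrow out 1
  col 7: (0 - 1 borrow-in) - 1 → borrow from next column: (-1+2) - 1 = 0, borrow out 1
  col 8: (0 - 1 borrow-in) - 1 → borrow from next column: (-1+2) - 1 = 0, borrow out 1
  col 9: (0 - 1 borrow-in) - 1 → borrow from next column: (-1+2) - 1 = 0, borrow out 1
  col 10: (1 - 1 borrow-in) - 0 → 0 - 0 = 0, borrow out 0
Reading bits MSB→LSB: 00001100111
Strip leading zeros: 1100111
= 1100111


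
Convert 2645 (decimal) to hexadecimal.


Divide by 16 repeatedly:
2645 ÷ 16 = 165 remainder 5 (5)
165 ÷ 16 = 10 remainder 5 (5)
10 ÷ 16 = 0 remainder 10 (A)
Reading remainders bottom-up:
= 0xA55


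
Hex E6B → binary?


Each hex digit → 4 binary bits:
  E = 1110
  6 = 0110
  B = 1011
Concatenate: 1110 0110 1011
= 111001101011


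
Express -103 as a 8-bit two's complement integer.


Original: 01100111
Step 1 - Invert all bits: 10011000
Step 2 - Add 1: 10011000 + 1
= 10011001 (represents -103)


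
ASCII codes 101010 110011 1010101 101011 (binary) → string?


Codes (binary): 101010 110011 1010101 101011
Per-code ASCII lookup:
  101010 = 42  (special character) → '*'
  110011 = 51  (range 48-57: digits, 51 - 48 = 3) → '3'
  1010101 = 85  (range 65-90: uppercase, 85 - 65 = 20) → 'U'
  101011 = 43  (special character) → '+'
= '*3U+'


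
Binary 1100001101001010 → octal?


Group into 3-bit groups: 001100001101001010
  001 = 1
  100 = 4
  001 = 1
  101 = 5
  001 = 1
  010 = 2
= 0o141512


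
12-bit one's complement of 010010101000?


Original: 010010101000
Invert all bits:
  bit 0: 0 → 1
  bit 1: 1 → 0
  bit 2: 0 → 1
  bit 3: 0 → 1
  bit 4: 1 → 0
  bit 5: 0 → 1
  bit 6: 1 → 0
  bit 7: 0 → 1
  bit 8: 1 → 0
  bit 9: 0 → 1
  bit 10: 0 → 1
  bit 11: 0 → 1
= 101101010111


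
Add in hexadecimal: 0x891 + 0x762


Align and add column by column (LSB to MSB, each column mod 16 with carry):
  0891
+ 0762
  ----
  col 0: 1(1) + 2(2) + 0 (carry in) = 3 → 3(3), carry out 0
  col 1: 9(9) + 6(6) + 0 (carry in) = 15 → F(15), carry out 0
  col 2: 8(8) + 7(7) + 0 (carry in) = 15 → F(15), carry out 0
  col 3: 0(0) + 0(0) + 0 (carry in) = 0 → 0(0), carry out 0
Reading digits MSB→LSB: 0FF3
Strip leading zeros: FF3
= 0xFF3


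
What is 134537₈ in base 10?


Positional values:
Position 0: 7 × 8^0 = 7
Position 1: 3 × 8^1 = 24
Position 2: 5 × 8^2 = 320
Position 3: 4 × 8^3 = 2048
Position 4: 3 × 8^4 = 12288
Position 5: 1 × 8^5 = 32768
Sum = 7 + 24 + 320 + 2048 + 12288 + 32768
= 47455


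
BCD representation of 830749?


Each digit → 4-bit binary:
  8 → 1000
  3 → 0011
  0 → 0000
  7 → 0111
  4 → 0100
  9 → 1001
= 1000 0011 0000 0111 0100 1001


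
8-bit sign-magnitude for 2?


Sign bit: 0 (positive)
Magnitude: 2 = 0000010
= 00000010


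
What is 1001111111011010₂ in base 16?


Group into 4-bit nibbles: 1001111111011010
  1001 = 9
  1111 = F
  1101 = D
  1010 = A
= 0x9FDA


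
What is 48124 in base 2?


Divide by 2 repeatedly:
48124 ÷ 2 = 24062 remainder 0
24062 ÷ 2 = 12031 remainder 0
12031 ÷ 2 = 6015 remainder 1
6015 ÷ 2 = 3007 remainder 1
3007 ÷ 2 = 1503 remainder 1
1503 ÷ 2 = 751 remainder 1
751 ÷ 2 = 375 remainder 1
375 ÷ 2 = 187 remainder 1
187 ÷ 2 = 93 remainder 1
93 ÷ 2 = 46 remainder 1
46 ÷ 2 = 23 remainder 0
23 ÷ 2 = 11 remainder 1
11 ÷ 2 = 5 remainder 1
5 ÷ 2 = 2 remainder 1
2 ÷ 2 = 1 remainder 0
1 ÷ 2 = 0 remainder 1
Reading remainders bottom-up:
= 1011101111111100


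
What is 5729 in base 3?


Divide by 3 repeatedly:
5729 ÷ 3 = 1909 remainder 2
1909 ÷ 3 = 636 remainder 1
636 ÷ 3 = 212 remainder 0
212 ÷ 3 = 70 remainder 2
70 ÷ 3 = 23 remainder 1
23 ÷ 3 = 7 remainder 2
7 ÷ 3 = 2 remainder 1
2 ÷ 3 = 0 remainder 2
Reading remainders bottom-up:
= 21212012


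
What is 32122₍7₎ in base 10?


Positional values (base 7):
  2 × 7^0 = 2 × 1 = 2
  2 × 7^1 = 2 × 7 = 14
  1 × 7^2 = 1 × 49 = 49
  2 × 7^3 = 2 × 343 = 686
  3 × 7^4 = 3 × 2401 = 7203
Sum = 2 + 14 + 49 + 686 + 7203
= 7954


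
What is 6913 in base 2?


Divide by 2 repeatedly:
6913 ÷ 2 = 3456 remainder 1
3456 ÷ 2 = 1728 remainder 0
1728 ÷ 2 = 864 remainder 0
864 ÷ 2 = 432 remainder 0
432 ÷ 2 = 216 remainder 0
216 ÷ 2 = 108 remainder 0
108 ÷ 2 = 54 remainder 0
54 ÷ 2 = 27 remainder 0
27 ÷ 2 = 13 remainder 1
13 ÷ 2 = 6 remainder 1
6 ÷ 2 = 3 remainder 0
3 ÷ 2 = 1 remainder 1
1 ÷ 2 = 0 remainder 1
Reading remainders bottom-up:
= 1101100000001


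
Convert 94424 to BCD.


Each digit → 4-bit binary:
  9 → 1001
  4 → 0100
  4 → 0100
  2 → 0010
  4 → 0100
= 1001 0100 0100 0010 0100


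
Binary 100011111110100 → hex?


Group into 4-bit nibbles: 0100011111110100
  0100 = 4
  0111 = 7
  1111 = F
  0100 = 4
= 0x47F4


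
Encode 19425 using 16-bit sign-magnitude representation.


Sign bit: 0 (positive)
Magnitude: 19425 = 100101111100001
= 0100101111100001


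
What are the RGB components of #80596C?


Hex: #80596C
R = 80₁₆ = 128
G = 59₁₆ = 89
B = 6C₁₆ = 108
= RGB(128, 89, 108)


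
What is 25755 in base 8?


Divide by 8 repeatedly:
25755 ÷ 8 = 3219 remainder 3
3219 ÷ 8 = 402 remainder 3
402 ÷ 8 = 50 remainder 2
50 ÷ 8 = 6 remainder 2
6 ÷ 8 = 0 remainder 6
Reading remainders bottom-up:
= 0o62233


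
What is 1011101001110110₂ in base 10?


Positional values:
Bit 1: 1 × 2^1 = 2
Bit 2: 1 × 2^2 = 4
Bit 4: 1 × 2^4 = 16
Bit 5: 1 × 2^5 = 32
Bit 6: 1 × 2^6 = 64
Bit 9: 1 × 2^9 = 512
Bit 11: 1 × 2^11 = 2048
Bit 12: 1 × 2^12 = 4096
Bit 13: 1 × 2^13 = 8192
Bit 15: 1 × 2^15 = 32768
Sum = 2 + 4 + 16 + 32 + 64 + 512 + 2048 + 4096 + 8192 + 32768
= 47734


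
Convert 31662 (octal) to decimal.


Positional values:
Position 0: 2 × 8^0 = 2
Position 1: 6 × 8^1 = 48
Position 2: 6 × 8^2 = 384
Position 3: 1 × 8^3 = 512
Position 4: 3 × 8^4 = 12288
Sum = 2 + 48 + 384 + 512 + 12288
= 13234


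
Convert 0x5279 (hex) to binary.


Each hex digit → 4 binary bits:
  5 = 0101
  2 = 0010
  7 = 0111
  9 = 1001
Concatenate: 0101 0010 0111 1001
= 0101001001111001


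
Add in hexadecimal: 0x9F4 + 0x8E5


Align and add column by column (LSB to MSB, each column mod 16 with carry):
  09F4
+ 08E5
  ----
  col 0: 4(4) + 5(5) + 0 (carry in) = 9 → 9(9), carry out 0
  col 1: F(15) + E(14) + 0 (carry in) = 29 → D(13), carry out 1
  col 2: 9(9) + 8(8) + 1 (carry in) = 18 → 2(2), carry out 1
  col 3: 0(0) + 0(0) + 1 (carry in) = 1 → 1(1), carry out 0
Reading digits MSB→LSB: 12D9
Strip leading zeros: 12D9
= 0x12D9


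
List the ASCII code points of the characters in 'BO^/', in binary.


String: 'BO^/'  (4 characters)
Per-character ASCII lookup:
  'B': uppercase starts at 65: 'B' = 65 + 1 = 66 → 1000010
  'O': uppercase starts at 65: 'O' = 65 + 14 = 79 → 1001111
  '^': special character: '^' = 94 → 1011110
  '/': special character: '/' = 47 → 101111
= 1000010 1001111 1011110 101111


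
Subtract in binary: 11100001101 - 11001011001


Align and subtract column by column (LSB to MSB, borrowing when needed):
  11100001101
- 11001011001
  -----------
  col 0: (1 - 0 borrow-in) - 1 → 1 - 1 = 0, borrow out 0
  col 1: (0 - 0 borrow-in) - 0 → 0 - 0 = 0, borrow out 0
  col 2: (1 - 0 borrow-in) - 0 → 1 - 0 = 1, borrow out 0
  col 3: (1 - 0 borrow-in) - 1 → 1 - 1 = 0, borrow out 0
  col 4: (0 - 0 borrow-in) - 1 → borrow from next column: (0+2) - 1 = 1, borrow out 1
  col 5: (0 - 1 borrow-in) - 0 → borrow from next column: (-1+2) - 0 = 1, borrow out 1
  col 6: (0 - 1 borrow-in) - 1 → borrow from next column: (-1+2) - 1 = 0, borrow out 1
  col 7: (0 - 1 borrow-in) - 0 → borrow from next column: (-1+2) - 0 = 1, borrow out 1
  col 8: (1 - 1 borrow-in) - 0 → 0 - 0 = 0, borrow out 0
  col 9: (1 - 0 borrow-in) - 1 → 1 - 1 = 0, borrow out 0
  col 10: (1 - 0 borrow-in) - 1 → 1 - 1 = 0, borrow out 0
Reading bits MSB→LSB: 00010110100
Strip leading zeros: 10110100
= 10110100
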